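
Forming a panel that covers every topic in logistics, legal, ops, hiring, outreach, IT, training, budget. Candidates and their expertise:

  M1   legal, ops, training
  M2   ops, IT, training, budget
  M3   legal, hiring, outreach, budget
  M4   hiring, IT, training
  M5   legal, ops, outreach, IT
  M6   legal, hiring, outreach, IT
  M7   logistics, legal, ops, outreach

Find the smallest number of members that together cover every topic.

3

M2, M3, M7 together cover {logistics, legal, ops, hiring, outreach, IT, training, budget} — every topic.
No 2 of the 7 members cover everything (all 21 pairs fall short), so 3 is minimum.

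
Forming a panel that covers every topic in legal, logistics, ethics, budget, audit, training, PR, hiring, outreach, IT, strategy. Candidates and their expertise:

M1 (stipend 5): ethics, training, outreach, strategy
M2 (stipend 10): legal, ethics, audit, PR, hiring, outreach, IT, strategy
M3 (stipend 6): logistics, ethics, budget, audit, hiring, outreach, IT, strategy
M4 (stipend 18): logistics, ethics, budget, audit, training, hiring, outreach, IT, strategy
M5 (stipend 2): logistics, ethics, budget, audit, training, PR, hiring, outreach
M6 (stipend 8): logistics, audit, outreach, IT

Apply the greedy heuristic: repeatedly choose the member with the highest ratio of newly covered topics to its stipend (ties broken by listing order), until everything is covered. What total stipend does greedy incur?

Pick 1: M5 adds 8 new (logistics, ethics, budget, audit, training, PR, hiring, outreach) at stipend 2 (ratio 8/2).
Pick 2: M3 adds 2 new (IT, strategy) at stipend 6 (ratio 2/6).
Pick 3: M2 adds 1 new (legal) at stipend 10 (ratio 1/10).
Greedy total stipend: 2 + 6 + 10 = 18. (The true optimum is 12, so greedy overshoots here.)

18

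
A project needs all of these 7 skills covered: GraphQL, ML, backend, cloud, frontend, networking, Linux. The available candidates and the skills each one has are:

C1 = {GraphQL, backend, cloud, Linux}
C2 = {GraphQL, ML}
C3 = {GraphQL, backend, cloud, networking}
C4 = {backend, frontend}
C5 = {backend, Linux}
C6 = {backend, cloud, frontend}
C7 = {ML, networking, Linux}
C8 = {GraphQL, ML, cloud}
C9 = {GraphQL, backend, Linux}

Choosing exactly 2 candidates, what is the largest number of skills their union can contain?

6

Choosing C1, C7 covers {GraphQL, ML, backend, cloud, networking, Linux} — 6 skills.
No choice of 2 candidates does better; here frontend is left uncovered.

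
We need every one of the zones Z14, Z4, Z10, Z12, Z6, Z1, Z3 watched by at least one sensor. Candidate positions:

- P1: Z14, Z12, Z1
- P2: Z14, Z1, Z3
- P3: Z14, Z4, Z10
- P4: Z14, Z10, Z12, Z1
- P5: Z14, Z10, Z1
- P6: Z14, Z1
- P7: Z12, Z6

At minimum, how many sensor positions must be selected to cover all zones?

P2, P3, P7 together cover {Z14, Z4, Z10, Z12, Z6, Z1, Z3} — every zone.
No 2 of the 7 sensor positions cover everything (all 21 pairs fall short), so 3 is minimum.

3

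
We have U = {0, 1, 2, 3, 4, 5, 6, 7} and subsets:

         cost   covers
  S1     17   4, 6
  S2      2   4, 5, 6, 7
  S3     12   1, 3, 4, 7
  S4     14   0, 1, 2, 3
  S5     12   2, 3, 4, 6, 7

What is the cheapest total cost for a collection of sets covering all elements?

16

S2, S4 cover every element at cost 2 + 14 = 16.
Any cover uses at least 2 sets; among all covering selections none totals below 16.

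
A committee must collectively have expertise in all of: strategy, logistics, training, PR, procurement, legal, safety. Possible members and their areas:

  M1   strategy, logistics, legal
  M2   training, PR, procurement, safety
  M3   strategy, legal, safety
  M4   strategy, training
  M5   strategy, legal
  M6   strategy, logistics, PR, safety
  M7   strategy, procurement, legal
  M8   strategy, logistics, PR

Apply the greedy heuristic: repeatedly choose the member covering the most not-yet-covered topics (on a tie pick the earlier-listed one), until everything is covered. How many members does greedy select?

2

Pick 1: M2 covers 4 new topics (training, PR, procurement, safety).
Pick 2: M1 covers 3 new topics (strategy, logistics, legal).
Greedy uses 2 members.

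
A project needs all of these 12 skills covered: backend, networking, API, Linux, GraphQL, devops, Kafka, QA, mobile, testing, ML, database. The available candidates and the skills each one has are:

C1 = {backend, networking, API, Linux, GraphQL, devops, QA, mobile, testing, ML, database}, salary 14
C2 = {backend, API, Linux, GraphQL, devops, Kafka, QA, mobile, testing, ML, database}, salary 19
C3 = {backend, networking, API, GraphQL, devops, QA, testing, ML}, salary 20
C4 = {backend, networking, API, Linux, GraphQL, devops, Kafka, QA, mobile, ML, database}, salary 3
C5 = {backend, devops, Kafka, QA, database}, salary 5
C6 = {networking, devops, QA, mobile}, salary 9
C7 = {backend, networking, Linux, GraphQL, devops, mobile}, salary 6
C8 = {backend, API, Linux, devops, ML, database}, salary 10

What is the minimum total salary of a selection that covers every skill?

C1, C4 cover every skill at salary 14 + 3 = 17.
Any cover uses at least 2 candidates; among all covering selections none totals below 17.

17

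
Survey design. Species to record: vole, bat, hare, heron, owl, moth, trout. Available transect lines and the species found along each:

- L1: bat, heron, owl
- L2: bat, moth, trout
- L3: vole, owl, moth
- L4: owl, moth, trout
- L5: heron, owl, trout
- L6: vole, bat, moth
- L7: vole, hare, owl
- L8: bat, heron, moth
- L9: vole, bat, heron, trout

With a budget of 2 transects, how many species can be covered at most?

6

Choosing L2, L7 covers {vole, bat, hare, owl, moth, trout} — 6 species.
No choice of 2 transects does better; here heron is left uncovered.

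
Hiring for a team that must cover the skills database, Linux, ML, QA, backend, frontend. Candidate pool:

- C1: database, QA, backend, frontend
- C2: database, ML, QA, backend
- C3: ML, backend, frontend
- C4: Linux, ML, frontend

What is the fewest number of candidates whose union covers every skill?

C1, C4 together cover {database, Linux, ML, QA, backend, frontend} — every skill.
No single candidate contains all 6 skills, so 2 is optimal.

2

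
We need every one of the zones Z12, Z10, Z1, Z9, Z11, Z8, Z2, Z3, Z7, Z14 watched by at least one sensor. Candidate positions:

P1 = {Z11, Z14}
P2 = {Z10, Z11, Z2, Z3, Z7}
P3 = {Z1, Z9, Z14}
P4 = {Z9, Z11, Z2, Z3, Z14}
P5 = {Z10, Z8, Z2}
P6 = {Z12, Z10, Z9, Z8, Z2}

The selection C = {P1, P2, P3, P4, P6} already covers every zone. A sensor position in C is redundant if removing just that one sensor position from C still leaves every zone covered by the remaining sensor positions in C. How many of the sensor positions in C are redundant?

Drop P1: the rest still cover every zone — redundant.
Drop P2: Z7 uncovered — not redundant.
Drop P3: Z1 uncovered — not redundant.
Drop P4: the rest still cover every zone — redundant.
Drop P6: Z12, Z8 uncovered — not redundant.
2 redundant: P1, P4.

2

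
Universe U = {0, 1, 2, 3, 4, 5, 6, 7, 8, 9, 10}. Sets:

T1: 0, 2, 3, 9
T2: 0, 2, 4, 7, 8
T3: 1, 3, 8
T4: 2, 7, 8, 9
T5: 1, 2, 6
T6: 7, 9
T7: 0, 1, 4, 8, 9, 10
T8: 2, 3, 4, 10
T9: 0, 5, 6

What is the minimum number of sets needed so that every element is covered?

4

T1, T2, T7, T9 together cover {0, 1, 2, 3, 4, 5, 6, 7, 8, 9, 10} — every element.
No 3 of the 9 sets cover everything (all 84 triples fall short), so 4 is minimum.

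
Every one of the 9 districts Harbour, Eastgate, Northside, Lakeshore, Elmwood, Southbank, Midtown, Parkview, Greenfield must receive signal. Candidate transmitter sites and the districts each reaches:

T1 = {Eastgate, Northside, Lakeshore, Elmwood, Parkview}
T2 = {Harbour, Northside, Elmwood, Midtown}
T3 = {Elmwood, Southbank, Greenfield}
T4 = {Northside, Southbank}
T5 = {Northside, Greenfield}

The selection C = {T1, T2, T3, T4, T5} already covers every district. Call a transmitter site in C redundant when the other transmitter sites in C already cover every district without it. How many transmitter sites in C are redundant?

3

Drop T1: Eastgate, Lakeshore, Parkview uncovered — not redundant.
Drop T2: Harbour, Midtown uncovered — not redundant.
Drop T3: the rest still cover every district — redundant.
Drop T4: the rest still cover every district — redundant.
Drop T5: the rest still cover every district — redundant.
3 redundant: T3, T4, T5.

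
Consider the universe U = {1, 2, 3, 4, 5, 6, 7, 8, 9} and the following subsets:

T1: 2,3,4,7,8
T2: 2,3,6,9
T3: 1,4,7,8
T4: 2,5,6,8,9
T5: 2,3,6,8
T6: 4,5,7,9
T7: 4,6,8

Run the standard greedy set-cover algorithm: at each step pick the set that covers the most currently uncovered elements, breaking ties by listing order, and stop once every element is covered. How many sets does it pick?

3

Pick 1: T1 covers 5 new elements (2, 3, 4, 7, 8).
Pick 2: T4 covers 3 new elements (5, 6, 9).
Pick 3: T3 covers 1 new elements (1).
Greedy uses 3 sets.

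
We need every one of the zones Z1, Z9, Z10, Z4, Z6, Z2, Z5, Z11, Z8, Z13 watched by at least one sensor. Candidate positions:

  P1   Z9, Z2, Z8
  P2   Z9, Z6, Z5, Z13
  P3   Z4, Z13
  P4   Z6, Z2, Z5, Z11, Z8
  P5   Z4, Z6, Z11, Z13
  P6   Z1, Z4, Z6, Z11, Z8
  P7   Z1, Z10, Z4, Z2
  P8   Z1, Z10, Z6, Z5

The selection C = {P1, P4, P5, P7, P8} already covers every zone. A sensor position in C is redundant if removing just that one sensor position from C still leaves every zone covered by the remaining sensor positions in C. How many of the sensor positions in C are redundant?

Drop P1: Z9 uncovered — not redundant.
Drop P4: the rest still cover every zone — redundant.
Drop P5: Z13 uncovered — not redundant.
Drop P7: the rest still cover every zone — redundant.
Drop P8: the rest still cover every zone — redundant.
3 redundant: P4, P7, P8.

3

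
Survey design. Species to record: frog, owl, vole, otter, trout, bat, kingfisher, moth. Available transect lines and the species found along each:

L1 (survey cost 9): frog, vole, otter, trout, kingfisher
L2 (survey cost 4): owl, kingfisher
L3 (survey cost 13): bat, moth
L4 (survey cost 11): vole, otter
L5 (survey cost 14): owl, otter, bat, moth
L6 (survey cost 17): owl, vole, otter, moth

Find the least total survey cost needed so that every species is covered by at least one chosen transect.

23

L1, L5 cover every species at survey cost 9 + 14 = 23.
Any cover uses at least 2 transects; among all covering selections none totals below 23.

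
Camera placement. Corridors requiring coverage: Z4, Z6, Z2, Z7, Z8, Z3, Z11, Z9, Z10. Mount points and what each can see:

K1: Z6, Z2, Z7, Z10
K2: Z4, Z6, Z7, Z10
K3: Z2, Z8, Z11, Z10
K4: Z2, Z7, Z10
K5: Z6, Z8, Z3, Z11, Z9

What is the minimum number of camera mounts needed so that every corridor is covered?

3

K1, K2, K5 together cover {Z4, Z6, Z2, Z7, Z8, Z3, Z11, Z9, Z10} — every corridor.
No 2 of the 5 camera mounts cover everything (all 10 pairs fall short), so 3 is minimum.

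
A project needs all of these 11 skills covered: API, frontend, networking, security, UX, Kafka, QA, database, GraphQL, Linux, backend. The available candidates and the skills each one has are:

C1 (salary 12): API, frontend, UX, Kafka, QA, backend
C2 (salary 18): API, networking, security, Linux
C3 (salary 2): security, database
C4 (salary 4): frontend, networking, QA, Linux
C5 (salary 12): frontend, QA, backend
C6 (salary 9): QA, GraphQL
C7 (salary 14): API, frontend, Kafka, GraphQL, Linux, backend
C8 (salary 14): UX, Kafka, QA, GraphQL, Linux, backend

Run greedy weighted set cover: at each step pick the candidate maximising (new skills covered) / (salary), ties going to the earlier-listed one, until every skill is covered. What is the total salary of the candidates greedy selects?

27

Pick 1: C3 adds 2 new (security, database) at salary 2 (ratio 2/2).
Pick 2: C4 adds 4 new (frontend, networking, QA, Linux) at salary 4 (ratio 4/4).
Pick 3: C1 adds 4 new (API, UX, Kafka, backend) at salary 12 (ratio 4/12).
Pick 4: C6 adds 1 new (GraphQL) at salary 9 (ratio 1/9).
Greedy total salary: 2 + 4 + 12 + 9 = 27.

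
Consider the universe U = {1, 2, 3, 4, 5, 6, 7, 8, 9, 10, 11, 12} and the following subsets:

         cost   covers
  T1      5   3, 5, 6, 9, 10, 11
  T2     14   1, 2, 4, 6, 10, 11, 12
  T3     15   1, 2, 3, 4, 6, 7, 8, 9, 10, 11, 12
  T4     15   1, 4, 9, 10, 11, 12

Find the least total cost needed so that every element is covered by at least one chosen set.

T1, T3 cover every element at cost 5 + 15 = 20.
Any cover uses at least 2 sets; among all covering selections none totals below 20.

20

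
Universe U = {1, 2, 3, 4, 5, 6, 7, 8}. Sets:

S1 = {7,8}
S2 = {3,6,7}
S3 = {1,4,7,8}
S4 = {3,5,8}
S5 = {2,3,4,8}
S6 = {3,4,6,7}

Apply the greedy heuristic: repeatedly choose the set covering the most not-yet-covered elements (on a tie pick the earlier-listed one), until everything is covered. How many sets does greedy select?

4

Pick 1: S3 covers 4 new elements (1, 4, 7, 8).
Pick 2: S2 covers 2 new elements (3, 6).
Pick 3: S4 covers 1 new elements (5).
Pick 4: S5 covers 1 new elements (2).
Greedy uses 4 sets.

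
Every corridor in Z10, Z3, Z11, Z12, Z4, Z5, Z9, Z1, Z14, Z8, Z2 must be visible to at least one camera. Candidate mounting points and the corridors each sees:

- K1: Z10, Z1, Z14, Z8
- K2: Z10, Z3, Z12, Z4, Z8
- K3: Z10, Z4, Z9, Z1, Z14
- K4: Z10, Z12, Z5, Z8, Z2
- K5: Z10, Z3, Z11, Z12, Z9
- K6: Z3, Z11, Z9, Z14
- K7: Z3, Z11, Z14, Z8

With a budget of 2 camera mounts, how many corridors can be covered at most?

9

Choosing K3, K4 covers {Z10, Z12, Z4, Z5, Z9, Z1, Z14, Z8, Z2} — 9 corridors.
No choice of 2 camera mounts does better; here Z3, Z11 are left uncovered.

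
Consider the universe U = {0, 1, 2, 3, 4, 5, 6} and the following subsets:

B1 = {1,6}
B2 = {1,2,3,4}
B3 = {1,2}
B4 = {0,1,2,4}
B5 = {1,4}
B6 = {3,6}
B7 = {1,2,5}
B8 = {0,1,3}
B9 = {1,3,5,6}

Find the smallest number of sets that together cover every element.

2

B4, B9 together cover {0, 1, 2, 3, 4, 5, 6} — every element.
No single set contains all 7 elements, so 2 is optimal.
Greedy (largest uncovered first) would take B2, B9, B4 — 3 sets — but 2 suffice.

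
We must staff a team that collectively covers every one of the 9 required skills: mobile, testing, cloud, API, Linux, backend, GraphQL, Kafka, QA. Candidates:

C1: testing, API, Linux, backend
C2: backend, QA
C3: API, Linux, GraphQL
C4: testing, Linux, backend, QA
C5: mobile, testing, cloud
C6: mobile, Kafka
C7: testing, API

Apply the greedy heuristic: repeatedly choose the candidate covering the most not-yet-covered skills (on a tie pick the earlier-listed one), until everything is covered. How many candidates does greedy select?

Pick 1: C1 covers 4 new skills (testing, API, Linux, backend).
Pick 2: C5 covers 2 new skills (mobile, cloud).
Pick 3: C2 covers 1 new skills (QA).
Pick 4: C3 covers 1 new skills (GraphQL).
Pick 5: C6 covers 1 new skills (Kafka).
Greedy uses 5 candidates. (The true minimum is 4.)

5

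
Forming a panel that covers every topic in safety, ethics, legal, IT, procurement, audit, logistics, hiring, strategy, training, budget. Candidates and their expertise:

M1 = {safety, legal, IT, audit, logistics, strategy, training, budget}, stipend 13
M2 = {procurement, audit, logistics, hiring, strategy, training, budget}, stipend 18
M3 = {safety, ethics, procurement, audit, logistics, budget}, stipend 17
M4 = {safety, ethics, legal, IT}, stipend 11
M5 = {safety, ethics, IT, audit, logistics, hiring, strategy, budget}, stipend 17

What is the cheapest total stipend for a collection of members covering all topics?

M2, M4 cover every topic at stipend 18 + 11 = 29.
Any cover uses at least 2 members; among all covering selections none totals below 29.

29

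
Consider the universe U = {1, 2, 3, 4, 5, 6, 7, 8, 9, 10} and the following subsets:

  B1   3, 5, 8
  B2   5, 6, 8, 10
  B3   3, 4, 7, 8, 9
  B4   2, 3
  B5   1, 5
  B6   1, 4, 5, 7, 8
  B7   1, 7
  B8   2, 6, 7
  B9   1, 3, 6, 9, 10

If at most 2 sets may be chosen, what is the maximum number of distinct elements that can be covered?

9

Choosing B6, B9 covers {1, 3, 4, 5, 6, 7, 8, 9, 10} — 9 elements.
No choice of 2 sets does better; here 2 is left uncovered.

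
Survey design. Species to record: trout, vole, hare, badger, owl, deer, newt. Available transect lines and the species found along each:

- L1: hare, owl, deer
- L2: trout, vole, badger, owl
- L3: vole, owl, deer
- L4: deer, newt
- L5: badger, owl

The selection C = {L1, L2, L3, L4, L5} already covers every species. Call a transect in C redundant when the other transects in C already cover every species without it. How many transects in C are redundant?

Drop L1: hare uncovered — not redundant.
Drop L2: trout uncovered — not redundant.
Drop L3: the rest still cover every species — redundant.
Drop L4: newt uncovered — not redundant.
Drop L5: the rest still cover every species — redundant.
2 redundant: L3, L5.

2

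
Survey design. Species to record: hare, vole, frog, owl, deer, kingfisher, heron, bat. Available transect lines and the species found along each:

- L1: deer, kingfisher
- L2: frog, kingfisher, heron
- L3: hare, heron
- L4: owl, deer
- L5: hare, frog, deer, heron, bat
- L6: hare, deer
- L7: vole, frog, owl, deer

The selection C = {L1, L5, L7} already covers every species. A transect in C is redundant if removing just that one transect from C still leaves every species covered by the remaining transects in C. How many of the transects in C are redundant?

Drop L1: kingfisher uncovered — not redundant.
Drop L5: hare, heron, bat uncovered — not redundant.
Drop L7: vole, owl uncovered — not redundant.
None of the transects in C is redundant.

0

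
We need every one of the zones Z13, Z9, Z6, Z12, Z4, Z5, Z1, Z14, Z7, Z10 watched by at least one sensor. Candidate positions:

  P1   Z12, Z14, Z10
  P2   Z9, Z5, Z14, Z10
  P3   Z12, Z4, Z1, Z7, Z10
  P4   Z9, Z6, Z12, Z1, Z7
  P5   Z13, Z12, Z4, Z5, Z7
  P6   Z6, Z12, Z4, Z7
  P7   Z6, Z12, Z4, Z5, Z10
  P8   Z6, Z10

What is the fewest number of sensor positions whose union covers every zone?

P1, P4, P5 together cover {Z13, Z9, Z6, Z12, Z4, Z5, Z1, Z14, Z7, Z10} — every zone.
No 2 of the 8 sensor positions cover everything (all 28 pairs fall short), so 3 is minimum.
Greedy (largest uncovered first) would take P3, P2, P4, P5 — 4 sensor positions — but 3 suffice.

3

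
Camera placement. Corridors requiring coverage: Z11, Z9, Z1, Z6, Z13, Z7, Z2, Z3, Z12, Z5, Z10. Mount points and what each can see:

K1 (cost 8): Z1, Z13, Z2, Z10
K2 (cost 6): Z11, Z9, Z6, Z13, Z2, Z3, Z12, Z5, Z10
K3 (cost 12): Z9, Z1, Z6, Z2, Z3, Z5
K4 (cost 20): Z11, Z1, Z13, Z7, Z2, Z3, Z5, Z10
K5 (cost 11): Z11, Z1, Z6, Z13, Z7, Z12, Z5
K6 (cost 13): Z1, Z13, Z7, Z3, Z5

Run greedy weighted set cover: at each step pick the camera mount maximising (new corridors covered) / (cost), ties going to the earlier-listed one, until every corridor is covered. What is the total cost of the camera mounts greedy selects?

Pick 1: K2 adds 9 new (Z11, Z9, Z6, Z13, Z2, Z3, Z12, Z5, Z10) at cost 6 (ratio 9/6).
Pick 2: K5 adds 2 new (Z1, Z7) at cost 11 (ratio 2/11).
Greedy total cost: 6 + 11 = 17.

17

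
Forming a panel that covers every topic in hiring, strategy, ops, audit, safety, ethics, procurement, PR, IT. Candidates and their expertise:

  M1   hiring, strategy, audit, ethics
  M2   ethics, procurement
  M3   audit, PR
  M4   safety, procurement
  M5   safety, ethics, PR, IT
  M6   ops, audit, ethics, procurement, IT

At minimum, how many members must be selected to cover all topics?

3

M1, M5, M6 together cover {hiring, strategy, ops, audit, safety, ethics, procurement, PR, IT} — every topic.
No 2 of the 6 members cover everything (all 15 pairs fall short), so 3 is minimum.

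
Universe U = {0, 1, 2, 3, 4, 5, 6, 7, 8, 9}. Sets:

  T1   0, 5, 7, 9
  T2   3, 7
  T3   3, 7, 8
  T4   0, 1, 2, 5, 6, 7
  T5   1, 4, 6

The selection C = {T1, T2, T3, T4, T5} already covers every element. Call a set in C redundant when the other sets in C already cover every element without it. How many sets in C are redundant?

1

Drop T1: 9 uncovered — not redundant.
Drop T2: the rest still cover every element — redundant.
Drop T3: 8 uncovered — not redundant.
Drop T4: 2 uncovered — not redundant.
Drop T5: 4 uncovered — not redundant.
1 redundant: T2.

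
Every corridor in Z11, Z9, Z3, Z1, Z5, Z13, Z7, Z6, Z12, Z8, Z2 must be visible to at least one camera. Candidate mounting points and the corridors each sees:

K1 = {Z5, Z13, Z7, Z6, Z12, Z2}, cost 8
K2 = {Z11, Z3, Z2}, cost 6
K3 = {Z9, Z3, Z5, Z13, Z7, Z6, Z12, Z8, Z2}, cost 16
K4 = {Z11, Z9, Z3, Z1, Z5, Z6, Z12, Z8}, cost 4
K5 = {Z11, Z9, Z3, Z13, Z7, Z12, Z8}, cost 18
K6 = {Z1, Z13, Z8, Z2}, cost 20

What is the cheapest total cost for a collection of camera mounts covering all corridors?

12

K1, K4 cover every corridor at cost 8 + 4 = 12.
Any cover uses at least 2 camera mounts; among all covering selections none totals below 12.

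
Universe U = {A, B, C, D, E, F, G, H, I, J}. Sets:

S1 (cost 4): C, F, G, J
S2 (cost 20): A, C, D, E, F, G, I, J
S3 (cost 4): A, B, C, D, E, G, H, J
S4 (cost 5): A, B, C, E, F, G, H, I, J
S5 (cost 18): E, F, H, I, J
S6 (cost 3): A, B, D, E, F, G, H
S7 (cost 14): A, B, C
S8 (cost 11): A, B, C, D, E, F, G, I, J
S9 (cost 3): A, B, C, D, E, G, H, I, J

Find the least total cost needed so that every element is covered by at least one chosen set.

S6, S9 cover every element at cost 3 + 3 = 6.
Any cover uses at least 2 sets; among all covering selections none totals below 6.

6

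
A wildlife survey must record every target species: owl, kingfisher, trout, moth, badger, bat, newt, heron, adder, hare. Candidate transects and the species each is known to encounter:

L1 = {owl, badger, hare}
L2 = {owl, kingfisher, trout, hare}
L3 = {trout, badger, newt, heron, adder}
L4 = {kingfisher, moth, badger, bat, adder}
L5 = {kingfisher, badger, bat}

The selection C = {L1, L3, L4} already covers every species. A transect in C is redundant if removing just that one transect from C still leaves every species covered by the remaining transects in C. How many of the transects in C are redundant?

0

Drop L1: owl, hare uncovered — not redundant.
Drop L3: trout, newt, heron uncovered — not redundant.
Drop L4: kingfisher, moth, bat uncovered — not redundant.
None of the transects in C is redundant.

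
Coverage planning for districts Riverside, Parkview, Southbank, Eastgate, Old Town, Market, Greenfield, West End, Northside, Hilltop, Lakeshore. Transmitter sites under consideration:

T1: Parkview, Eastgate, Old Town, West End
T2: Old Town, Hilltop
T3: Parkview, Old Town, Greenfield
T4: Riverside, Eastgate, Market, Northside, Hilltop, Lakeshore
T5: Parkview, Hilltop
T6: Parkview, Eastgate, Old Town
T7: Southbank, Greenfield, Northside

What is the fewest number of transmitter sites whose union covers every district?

T1, T4, T7 together cover {Riverside, Parkview, Southbank, Eastgate, Old Town, Market, Greenfield, West End, Northside, Hilltop, Lakeshore} — every district.
No 2 of the 7 transmitter sites cover everything (all 21 pairs fall short), so 3 is minimum.

3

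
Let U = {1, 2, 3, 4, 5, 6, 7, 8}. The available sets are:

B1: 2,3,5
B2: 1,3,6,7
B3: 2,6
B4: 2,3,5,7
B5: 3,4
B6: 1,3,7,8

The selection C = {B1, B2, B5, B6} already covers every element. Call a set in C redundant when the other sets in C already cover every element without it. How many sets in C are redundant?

0

Drop B1: 2, 5 uncovered — not redundant.
Drop B2: 6 uncovered — not redundant.
Drop B5: 4 uncovered — not redundant.
Drop B6: 8 uncovered — not redundant.
None of the sets in C is redundant.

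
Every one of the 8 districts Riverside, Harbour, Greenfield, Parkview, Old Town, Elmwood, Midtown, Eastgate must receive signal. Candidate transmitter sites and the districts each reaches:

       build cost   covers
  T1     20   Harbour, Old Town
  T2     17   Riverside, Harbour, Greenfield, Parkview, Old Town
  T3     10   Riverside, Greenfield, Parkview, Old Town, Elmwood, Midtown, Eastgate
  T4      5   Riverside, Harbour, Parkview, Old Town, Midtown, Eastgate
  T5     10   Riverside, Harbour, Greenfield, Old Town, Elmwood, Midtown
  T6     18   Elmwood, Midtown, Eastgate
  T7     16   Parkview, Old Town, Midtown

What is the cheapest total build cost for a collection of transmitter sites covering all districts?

T3, T4 cover every district at build cost 10 + 5 = 15.
Any cover uses at least 2 transmitter sites; among all covering selections none totals below 15.

15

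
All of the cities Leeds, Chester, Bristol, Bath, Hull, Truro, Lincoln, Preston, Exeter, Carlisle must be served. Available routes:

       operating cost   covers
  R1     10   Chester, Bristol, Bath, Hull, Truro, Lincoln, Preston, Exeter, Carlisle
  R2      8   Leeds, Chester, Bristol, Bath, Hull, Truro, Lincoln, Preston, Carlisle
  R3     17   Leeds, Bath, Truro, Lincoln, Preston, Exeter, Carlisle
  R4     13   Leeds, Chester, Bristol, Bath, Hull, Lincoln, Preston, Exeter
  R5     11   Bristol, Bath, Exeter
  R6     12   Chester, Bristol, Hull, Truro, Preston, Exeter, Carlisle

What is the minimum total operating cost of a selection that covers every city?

18

R1, R2 cover every city at operating cost 10 + 8 = 18.
Any cover uses at least 2 routes; among all covering selections none totals below 18.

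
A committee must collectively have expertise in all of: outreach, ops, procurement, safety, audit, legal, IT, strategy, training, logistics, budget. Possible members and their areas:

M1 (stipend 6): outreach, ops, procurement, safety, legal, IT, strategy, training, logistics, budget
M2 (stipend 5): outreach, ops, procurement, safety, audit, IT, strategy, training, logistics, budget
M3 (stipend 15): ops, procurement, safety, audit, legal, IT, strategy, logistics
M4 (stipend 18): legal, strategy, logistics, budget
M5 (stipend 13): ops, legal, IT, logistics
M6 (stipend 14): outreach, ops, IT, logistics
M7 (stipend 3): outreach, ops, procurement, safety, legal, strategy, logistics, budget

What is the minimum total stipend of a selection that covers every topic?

8

M2, M7 cover every topic at stipend 5 + 3 = 8.
Any cover uses at least 2 members; among all covering selections none totals below 8.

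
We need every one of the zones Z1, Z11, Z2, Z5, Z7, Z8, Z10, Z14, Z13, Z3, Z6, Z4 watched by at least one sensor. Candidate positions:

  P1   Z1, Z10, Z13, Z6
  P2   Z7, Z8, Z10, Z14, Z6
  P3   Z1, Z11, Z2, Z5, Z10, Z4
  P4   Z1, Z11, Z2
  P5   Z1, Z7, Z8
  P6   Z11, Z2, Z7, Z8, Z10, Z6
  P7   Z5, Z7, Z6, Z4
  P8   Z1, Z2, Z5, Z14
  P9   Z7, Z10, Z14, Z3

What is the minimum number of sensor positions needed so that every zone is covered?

4

P1, P2, P3, P9 together cover {Z1, Z11, Z2, Z5, Z7, Z8, Z10, Z14, Z13, Z3, Z6, Z4} — every zone.
No 3 of the 9 sensor positions cover everything (all 84 triples fall short), so 4 is minimum.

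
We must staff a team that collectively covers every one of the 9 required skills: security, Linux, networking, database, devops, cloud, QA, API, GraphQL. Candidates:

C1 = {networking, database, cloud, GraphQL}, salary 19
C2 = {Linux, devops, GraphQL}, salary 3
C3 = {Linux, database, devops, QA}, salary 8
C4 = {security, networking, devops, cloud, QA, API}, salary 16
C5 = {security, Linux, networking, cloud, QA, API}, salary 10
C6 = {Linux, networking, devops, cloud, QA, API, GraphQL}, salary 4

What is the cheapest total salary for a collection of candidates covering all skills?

21

C2, C3, C5 cover every skill at salary 3 + 8 + 10 = 21.
Any cover uses at least 3 candidates; among all covering selections none totals below 21.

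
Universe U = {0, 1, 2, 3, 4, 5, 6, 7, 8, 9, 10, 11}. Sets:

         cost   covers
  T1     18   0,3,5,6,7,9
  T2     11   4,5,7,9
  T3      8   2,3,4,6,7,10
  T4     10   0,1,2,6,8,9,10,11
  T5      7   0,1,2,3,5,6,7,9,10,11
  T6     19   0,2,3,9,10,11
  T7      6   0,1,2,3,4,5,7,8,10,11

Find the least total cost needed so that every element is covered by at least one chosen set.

13

T5, T7 cover every element at cost 7 + 6 = 13.
Any cover uses at least 2 sets; among all covering selections none totals below 13.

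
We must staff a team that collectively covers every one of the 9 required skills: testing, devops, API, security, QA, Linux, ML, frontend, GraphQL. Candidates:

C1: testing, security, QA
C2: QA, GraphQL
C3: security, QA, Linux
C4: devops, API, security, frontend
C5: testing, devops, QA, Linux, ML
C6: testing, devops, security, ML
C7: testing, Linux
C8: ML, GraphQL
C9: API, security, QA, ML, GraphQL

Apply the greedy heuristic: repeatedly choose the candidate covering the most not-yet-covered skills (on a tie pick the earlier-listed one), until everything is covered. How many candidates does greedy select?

3

Pick 1: C5 covers 5 new skills (testing, devops, QA, Linux, ML).
Pick 2: C4 covers 3 new skills (API, security, frontend).
Pick 3: C2 covers 1 new skills (GraphQL).
Greedy uses 3 candidates.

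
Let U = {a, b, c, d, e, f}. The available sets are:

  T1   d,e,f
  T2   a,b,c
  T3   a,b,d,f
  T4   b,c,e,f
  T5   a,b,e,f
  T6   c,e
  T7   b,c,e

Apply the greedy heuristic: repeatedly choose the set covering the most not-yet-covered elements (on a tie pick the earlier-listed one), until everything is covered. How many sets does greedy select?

Pick 1: T3 covers 4 new elements (a, b, d, f).
Pick 2: T4 covers 2 new elements (c, e).
Greedy uses 2 sets.

2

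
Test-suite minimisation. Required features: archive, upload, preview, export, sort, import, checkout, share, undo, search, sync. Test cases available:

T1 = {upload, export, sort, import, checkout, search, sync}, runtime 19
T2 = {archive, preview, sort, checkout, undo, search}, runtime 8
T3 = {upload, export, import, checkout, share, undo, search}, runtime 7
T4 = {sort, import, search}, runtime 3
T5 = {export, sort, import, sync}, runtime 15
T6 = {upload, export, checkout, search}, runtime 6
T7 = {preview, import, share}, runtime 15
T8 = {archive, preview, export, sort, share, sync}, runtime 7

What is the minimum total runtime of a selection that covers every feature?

14

T3, T8 cover every feature at runtime 7 + 7 = 14.
Any cover uses at least 2 test cases; among all covering selections none totals below 14.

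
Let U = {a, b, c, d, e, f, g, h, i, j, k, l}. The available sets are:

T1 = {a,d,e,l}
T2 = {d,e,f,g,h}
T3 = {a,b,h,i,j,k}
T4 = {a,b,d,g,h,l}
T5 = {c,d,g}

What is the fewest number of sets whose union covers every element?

T1, T2, T3, T5 together cover {a, b, c, d, e, f, g, h, i, j, k, l} — every element.
No 3 of the 5 sets cover everything (all 10 triples fall short), so 4 is minimum.

4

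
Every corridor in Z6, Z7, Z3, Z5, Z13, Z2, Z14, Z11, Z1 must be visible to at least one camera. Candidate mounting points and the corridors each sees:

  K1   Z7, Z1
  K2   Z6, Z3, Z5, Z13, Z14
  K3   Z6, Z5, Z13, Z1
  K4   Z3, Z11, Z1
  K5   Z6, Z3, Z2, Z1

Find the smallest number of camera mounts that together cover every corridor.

4

K1, K2, K4, K5 together cover {Z6, Z7, Z3, Z5, Z13, Z2, Z14, Z11, Z1} — every corridor.
No 3 of the 5 camera mounts cover everything (all 10 triples fall short), so 4 is minimum.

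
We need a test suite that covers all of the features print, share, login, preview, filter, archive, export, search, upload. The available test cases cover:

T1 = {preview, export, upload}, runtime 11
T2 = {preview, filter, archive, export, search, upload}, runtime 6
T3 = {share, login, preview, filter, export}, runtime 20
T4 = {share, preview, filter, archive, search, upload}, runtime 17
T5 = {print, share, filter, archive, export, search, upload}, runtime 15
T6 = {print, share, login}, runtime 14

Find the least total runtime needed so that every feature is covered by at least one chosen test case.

T2, T6 cover every feature at runtime 6 + 14 = 20.
Any cover uses at least 2 test cases; among all covering selections none totals below 20.

20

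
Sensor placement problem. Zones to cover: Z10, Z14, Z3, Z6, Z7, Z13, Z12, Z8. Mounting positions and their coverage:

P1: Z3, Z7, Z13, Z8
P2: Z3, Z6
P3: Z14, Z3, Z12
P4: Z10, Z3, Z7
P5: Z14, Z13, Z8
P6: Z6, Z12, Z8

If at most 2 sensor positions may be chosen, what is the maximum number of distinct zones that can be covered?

Choosing P1, P3 covers {Z14, Z3, Z7, Z13, Z12, Z8} — 6 zones.
No choice of 2 sensor positions does better; here Z10, Z6 are left uncovered.

6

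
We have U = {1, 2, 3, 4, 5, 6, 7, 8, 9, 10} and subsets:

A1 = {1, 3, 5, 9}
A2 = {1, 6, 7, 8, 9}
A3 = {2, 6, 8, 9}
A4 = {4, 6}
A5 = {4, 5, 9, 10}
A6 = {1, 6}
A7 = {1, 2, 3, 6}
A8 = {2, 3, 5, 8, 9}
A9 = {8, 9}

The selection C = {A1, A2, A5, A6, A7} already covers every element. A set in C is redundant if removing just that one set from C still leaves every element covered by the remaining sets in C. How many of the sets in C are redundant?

Drop A1: the rest still cover every element — redundant.
Drop A2: 7, 8 uncovered — not redundant.
Drop A5: 4, 10 uncovered — not redundant.
Drop A6: the rest still cover every element — redundant.
Drop A7: 2 uncovered — not redundant.
2 redundant: A1, A6.

2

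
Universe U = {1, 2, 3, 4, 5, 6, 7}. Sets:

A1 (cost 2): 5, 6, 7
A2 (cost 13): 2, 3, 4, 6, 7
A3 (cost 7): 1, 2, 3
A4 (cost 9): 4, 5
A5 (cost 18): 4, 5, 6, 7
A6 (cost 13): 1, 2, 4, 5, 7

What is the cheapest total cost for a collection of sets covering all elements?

18

A1, A3, A4 cover every element at cost 2 + 7 + 9 = 18.
Any cover uses at least 2 sets; among all covering selections none totals below 18.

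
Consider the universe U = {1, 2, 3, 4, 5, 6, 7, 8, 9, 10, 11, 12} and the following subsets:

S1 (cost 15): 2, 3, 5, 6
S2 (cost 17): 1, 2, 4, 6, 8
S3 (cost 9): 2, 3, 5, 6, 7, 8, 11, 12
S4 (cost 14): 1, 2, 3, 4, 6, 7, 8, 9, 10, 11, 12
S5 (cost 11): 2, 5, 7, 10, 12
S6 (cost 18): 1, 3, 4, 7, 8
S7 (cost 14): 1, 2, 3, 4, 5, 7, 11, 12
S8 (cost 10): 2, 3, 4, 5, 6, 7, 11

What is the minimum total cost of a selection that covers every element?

S3, S4 cover every element at cost 9 + 14 = 23.
Any cover uses at least 2 sets; among all covering selections none totals below 23.

23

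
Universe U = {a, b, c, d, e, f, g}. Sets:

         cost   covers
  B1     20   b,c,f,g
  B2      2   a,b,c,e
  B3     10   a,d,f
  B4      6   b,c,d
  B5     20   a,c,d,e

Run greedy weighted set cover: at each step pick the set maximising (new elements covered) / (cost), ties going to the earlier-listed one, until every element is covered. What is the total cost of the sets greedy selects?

32

Pick 1: B2 adds 4 new (a, b, c, e) at cost 2 (ratio 4/2).
Pick 2: B3 adds 2 new (d, f) at cost 10 (ratio 2/10).
Pick 3: B1 adds 1 new (g) at cost 20 (ratio 1/20).
Greedy total cost: 2 + 10 + 20 = 32. (The true optimum is 28, so greedy overshoots here.)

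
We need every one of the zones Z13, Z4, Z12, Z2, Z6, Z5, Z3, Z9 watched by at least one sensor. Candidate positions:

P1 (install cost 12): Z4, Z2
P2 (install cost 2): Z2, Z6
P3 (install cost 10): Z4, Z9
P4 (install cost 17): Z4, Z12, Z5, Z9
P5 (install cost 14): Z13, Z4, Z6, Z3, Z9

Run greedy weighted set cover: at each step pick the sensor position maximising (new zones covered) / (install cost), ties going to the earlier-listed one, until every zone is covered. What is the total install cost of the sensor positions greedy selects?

33

Pick 1: P2 adds 2 new (Z2, Z6) at install cost 2 (ratio 2/2).
Pick 2: P5 adds 4 new (Z13, Z4, Z3, Z9) at install cost 14 (ratio 4/14).
Pick 3: P4 adds 2 new (Z12, Z5) at install cost 17 (ratio 2/17).
Greedy total install cost: 2 + 14 + 17 = 33.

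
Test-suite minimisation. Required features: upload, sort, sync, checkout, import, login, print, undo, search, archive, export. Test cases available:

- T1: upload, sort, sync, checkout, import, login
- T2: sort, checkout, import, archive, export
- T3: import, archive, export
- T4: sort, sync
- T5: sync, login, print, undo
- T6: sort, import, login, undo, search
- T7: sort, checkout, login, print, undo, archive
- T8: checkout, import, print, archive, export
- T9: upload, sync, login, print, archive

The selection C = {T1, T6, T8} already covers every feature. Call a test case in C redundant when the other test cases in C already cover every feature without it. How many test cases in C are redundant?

Drop T1: upload, sync uncovered — not redundant.
Drop T6: undo, search uncovered — not redundant.
Drop T8: print, archive, export uncovered — not redundant.
None of the test cases in C is redundant.

0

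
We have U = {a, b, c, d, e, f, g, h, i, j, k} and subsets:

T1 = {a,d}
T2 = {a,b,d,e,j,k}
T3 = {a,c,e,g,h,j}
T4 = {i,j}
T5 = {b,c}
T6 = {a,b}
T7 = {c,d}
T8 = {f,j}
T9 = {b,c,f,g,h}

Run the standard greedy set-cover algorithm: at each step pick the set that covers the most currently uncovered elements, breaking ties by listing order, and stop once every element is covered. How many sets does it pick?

3

Pick 1: T2 covers 6 new elements (a, b, d, e, j, k).
Pick 2: T9 covers 4 new elements (c, f, g, h).
Pick 3: T4 covers 1 new elements (i).
Greedy uses 3 sets.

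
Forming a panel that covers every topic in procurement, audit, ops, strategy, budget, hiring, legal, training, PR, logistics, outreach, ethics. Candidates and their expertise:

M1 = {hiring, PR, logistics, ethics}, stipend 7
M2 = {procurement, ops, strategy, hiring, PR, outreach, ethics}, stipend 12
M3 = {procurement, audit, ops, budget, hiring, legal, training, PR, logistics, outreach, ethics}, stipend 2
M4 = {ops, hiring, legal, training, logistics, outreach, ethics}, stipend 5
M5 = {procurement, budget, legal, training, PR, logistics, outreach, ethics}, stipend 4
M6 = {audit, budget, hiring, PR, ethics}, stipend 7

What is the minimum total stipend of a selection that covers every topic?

M2, M3 cover every topic at stipend 12 + 2 = 14.
Any cover uses at least 2 members; among all covering selections none totals below 14.

14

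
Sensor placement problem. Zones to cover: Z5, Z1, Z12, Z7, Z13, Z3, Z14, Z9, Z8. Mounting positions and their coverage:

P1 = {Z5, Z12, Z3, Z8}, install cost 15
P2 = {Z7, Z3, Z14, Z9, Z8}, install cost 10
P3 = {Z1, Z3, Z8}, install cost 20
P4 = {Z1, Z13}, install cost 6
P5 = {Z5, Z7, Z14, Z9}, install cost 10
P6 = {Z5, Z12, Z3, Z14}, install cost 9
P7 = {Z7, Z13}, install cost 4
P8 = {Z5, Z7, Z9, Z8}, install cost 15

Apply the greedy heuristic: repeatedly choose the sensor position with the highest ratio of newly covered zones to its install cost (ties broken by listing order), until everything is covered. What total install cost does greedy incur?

25

Pick 1: P2 adds 5 new (Z7, Z3, Z14, Z9, Z8) at install cost 10 (ratio 5/10).
Pick 2: P4 adds 2 new (Z1, Z13) at install cost 6 (ratio 2/6).
Pick 3: P6 adds 2 new (Z5, Z12) at install cost 9 (ratio 2/9).
Greedy total install cost: 10 + 6 + 9 = 25.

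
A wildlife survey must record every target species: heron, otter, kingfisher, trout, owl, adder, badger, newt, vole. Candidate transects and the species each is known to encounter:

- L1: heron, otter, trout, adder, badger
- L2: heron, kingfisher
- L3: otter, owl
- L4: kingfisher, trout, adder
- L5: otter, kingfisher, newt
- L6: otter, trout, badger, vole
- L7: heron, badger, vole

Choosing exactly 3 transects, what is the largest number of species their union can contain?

8

Choosing L1, L3, L5 covers {heron, otter, kingfisher, trout, owl, adder, badger, newt} — 8 species.
No choice of 3 transects does better; here vole is left uncovered.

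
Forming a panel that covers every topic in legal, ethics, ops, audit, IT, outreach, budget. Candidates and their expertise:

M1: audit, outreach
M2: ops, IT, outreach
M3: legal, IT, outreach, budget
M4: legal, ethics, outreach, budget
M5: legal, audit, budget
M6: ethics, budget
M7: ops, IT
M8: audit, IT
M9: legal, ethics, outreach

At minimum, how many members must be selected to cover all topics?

3

M1, M2, M4 together cover {legal, ethics, ops, audit, IT, outreach, budget} — every topic.
No 2 of the 9 members cover everything (all 36 pairs fall short), so 3 is minimum.
Greedy (largest uncovered first) would take M3, M1, M2, M4 — 4 members — but 3 suffice.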